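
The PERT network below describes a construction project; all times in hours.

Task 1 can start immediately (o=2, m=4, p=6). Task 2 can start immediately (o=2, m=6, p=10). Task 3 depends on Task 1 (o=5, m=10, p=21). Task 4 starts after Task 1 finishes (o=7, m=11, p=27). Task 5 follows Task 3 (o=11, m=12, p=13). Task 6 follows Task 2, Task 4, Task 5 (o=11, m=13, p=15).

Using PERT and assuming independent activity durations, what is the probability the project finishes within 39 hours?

0.363

te_Task 1 = (2 + 4·4 + 6)/6 = 24/6 = 4; σ²_Task 1 = ((6−2)/6)² = 0.444
te_Task 2 = (2 + 4·6 + 10)/6 = 36/6 = 6; σ²_Task 2 = ((10−2)/6)² = 1.778
te_Task 3 = (5 + 4·10 + 21)/6 = 66/6 = 11; σ²_Task 3 = ((21−5)/6)² = 7.111
te_Task 4 = (7 + 4·11 + 27)/6 = 78/6 = 13; σ²_Task 4 = ((27−7)/6)² = 11.111
te_Task 5 = (11 + 4·12 + 13)/6 = 72/6 = 12; σ²_Task 5 = ((13−11)/6)² = 0.111
te_Task 6 = (11 + 4·13 + 15)/6 = 78/6 = 13; σ²_Task 6 = ((15−11)/6)² = 0.444

Forward pass:
ES_Task 1 = 0; EF_Task 1 = 4
ES_Task 2 = 0; EF_Task 2 = 6
ES_Task 3 = 4; EF_Task 3 = 4+11 = 15
ES_Task 4 = 4; EF_Task 4 = 4+13 = 17
ES_Task 5 = 15; EF_Task 5 = 15+12 = 27
ES_Task 6 = max(EF_Task 2=6, EF_Task 4=17, EF_Task 5=27) = 27; EF_Task 6 = 27+13 = 40
Expected project duration μ = 40 hours. Critical path: Task 1 → Task 3 → Task 5 → Task 6.

Variance along critical path = 0.444 + 7.111 + 0.111 + 0.444 = 8.111; σ = √8.111 = 2.848 hours.
Z = (39 − 40) / 2.848 = -0.351
P(T ≤ 39) = Φ(-0.351) ≈ 0.363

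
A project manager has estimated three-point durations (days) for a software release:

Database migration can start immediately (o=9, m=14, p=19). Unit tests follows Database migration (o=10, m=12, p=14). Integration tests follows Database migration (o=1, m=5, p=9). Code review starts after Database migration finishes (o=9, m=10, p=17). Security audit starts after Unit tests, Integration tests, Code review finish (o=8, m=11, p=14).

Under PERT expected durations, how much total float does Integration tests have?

7 days

te_Database migration = (9 + 4·14 + 19)/6 = 84/6 = 14
te_Unit tests = (10 + 4·12 + 14)/6 = 72/6 = 12
te_Integration tests = (1 + 4·5 + 9)/6 = 30/6 = 5
te_Code review = (9 + 4·10 + 17)/6 = 66/6 = 11
te_Security audit = (8 + 4·11 + 14)/6 = 66/6 = 11

Forward pass:
ES_Database migration = 0; EF_Database migration = 14
ES_Unit tests = 14; EF_Unit tests = 14+12 = 26
ES_Integration tests = 14; EF_Integration tests = 14+5 = 19
ES_Code review = 14; EF_Code review = 14+11 = 25
ES_Security audit = max(EF_Unit tests=26, EF_Integration tests=19, EF_Code review=25) = 26; EF_Security audit = 26+11 = 37
Expected project duration μ = 37 days. Critical path: Database migration → Unit tests → Security audit.

Backward pass:
LF_Security audit = 37; LS_Security audit = 37−11 = 26
LF_Code review = LS_Security audit = 26; LS_Code review = 26−11 = 15
LF_Integration tests = LS_Security audit = 26; LS_Integration tests = 26−5 = 21
LF_Unit tests = LS_Security audit = 26; LS_Unit tests = 26−12 = 14
LF_Database migration = min(LS_Unit tests=14, LS_Integration tests=21, LS_Code review=15) = 14; LS_Database migration = 14−14 = 0
Slack_Integration tests = LS_Integration tests − ES_Integration tests = 21 − 14 = 7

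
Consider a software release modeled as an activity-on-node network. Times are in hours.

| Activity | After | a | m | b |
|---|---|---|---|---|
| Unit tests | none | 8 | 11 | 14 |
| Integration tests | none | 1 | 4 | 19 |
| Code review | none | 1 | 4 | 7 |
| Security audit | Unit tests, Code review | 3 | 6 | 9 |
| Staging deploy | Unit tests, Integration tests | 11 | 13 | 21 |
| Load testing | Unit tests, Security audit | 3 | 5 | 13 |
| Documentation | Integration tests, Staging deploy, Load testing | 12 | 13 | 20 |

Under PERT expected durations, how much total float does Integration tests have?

te_Unit tests = (8 + 4·11 + 14)/6 = 66/6 = 11
te_Integration tests = (1 + 4·4 + 19)/6 = 36/6 = 6
te_Code review = (1 + 4·4 + 7)/6 = 24/6 = 4
te_Security audit = (3 + 4·6 + 9)/6 = 36/6 = 6
te_Staging deploy = (11 + 4·13 + 21)/6 = 84/6 = 14
te_Load testing = (3 + 4·5 + 13)/6 = 36/6 = 6
te_Documentation = (12 + 4·13 + 20)/6 = 84/6 = 14

Forward pass:
ES_Unit tests = 0; EF_Unit tests = 11
ES_Integration tests = 0; EF_Integration tests = 6
ES_Code review = 0; EF_Code review = 4
ES_Security audit = max(EF_Unit tests=11, EF_Code review=4) = 11; EF_Security audit = 11+6 = 17
ES_Staging deploy = max(EF_Unit tests=11, EF_Integration tests=6) = 11; EF_Staging deploy = 11+14 = 25
ES_Load testing = max(EF_Unit tests=11, EF_Security audit=17) = 17; EF_Load testing = 17+6 = 23
ES_Documentation = max(EF_Integration tests=6, EF_Staging deploy=25, EF_Load testing=23) = 25; EF_Documentation = 25+14 = 39
Expected project duration μ = 39 hours. Critical path: Unit tests → Staging deploy → Documentation.

Backward pass:
LF_Documentation = 39; LS_Documentation = 39−14 = 25
LF_Load testing = LS_Documentation = 25; LS_Load testing = 25−6 = 19
LF_Staging deploy = LS_Documentation = 25; LS_Staging deploy = 25−14 = 11
LF_Security audit = LS_Load testing = 19; LS_Security audit = 19−6 = 13
LF_Code review = LS_Security audit = 13; LS_Code review = 13−4 = 9
LF_Integration tests = min(LS_Staging deploy=11, LS_Documentation=25) = 11; LS_Integration tests = 11−6 = 5
LF_Unit tests = min(LS_Security audit=13, LS_Staging deploy=11, LS_Load testing=19) = 11; LS_Unit tests = 11−11 = 0
Slack_Integration tests = LS_Integration tests − ES_Integration tests = 5 − 0 = 5

5 hours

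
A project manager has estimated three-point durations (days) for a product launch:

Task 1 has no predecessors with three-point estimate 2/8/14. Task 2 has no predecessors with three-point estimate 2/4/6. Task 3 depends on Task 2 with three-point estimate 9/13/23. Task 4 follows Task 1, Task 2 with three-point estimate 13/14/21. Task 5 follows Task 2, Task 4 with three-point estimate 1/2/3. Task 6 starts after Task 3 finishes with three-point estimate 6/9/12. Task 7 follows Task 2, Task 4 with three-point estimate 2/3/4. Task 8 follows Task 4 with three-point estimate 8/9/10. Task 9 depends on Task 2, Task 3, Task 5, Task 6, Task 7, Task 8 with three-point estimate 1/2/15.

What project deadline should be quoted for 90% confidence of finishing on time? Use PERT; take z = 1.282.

te_Task 1 = (2 + 4·8 + 14)/6 = 48/6 = 8; σ²_Task 1 = ((14−2)/6)² = 4.000
te_Task 2 = (2 + 4·4 + 6)/6 = 24/6 = 4; σ²_Task 2 = ((6−2)/6)² = 0.444
te_Task 3 = (9 + 4·13 + 23)/6 = 84/6 = 14; σ²_Task 3 = ((23−9)/6)² = 5.444
te_Task 4 = (13 + 4·14 + 21)/6 = 90/6 = 15; σ²_Task 4 = ((21−13)/6)² = 1.778
te_Task 5 = (1 + 4·2 + 3)/6 = 12/6 = 2; σ²_Task 5 = ((3−1)/6)² = 0.111
te_Task 6 = (6 + 4·9 + 12)/6 = 54/6 = 9; σ²_Task 6 = ((12−6)/6)² = 1.000
te_Task 7 = (2 + 4·3 + 4)/6 = 18/6 = 3; σ²_Task 7 = ((4−2)/6)² = 0.111
te_Task 8 = (8 + 4·9 + 10)/6 = 54/6 = 9; σ²_Task 8 = ((10−8)/6)² = 0.111
te_Task 9 = (1 + 4·2 + 15)/6 = 24/6 = 4; σ²_Task 9 = ((15−1)/6)² = 5.444

Forward pass:
ES_Task 1 = 0; EF_Task 1 = 8
ES_Task 2 = 0; EF_Task 2 = 4
ES_Task 3 = 4; EF_Task 3 = 4+14 = 18
ES_Task 4 = max(EF_Task 1=8, EF_Task 2=4) = 8; EF_Task 4 = 8+15 = 23
ES_Task 5 = max(EF_Task 2=4, EF_Task 4=23) = 23; EF_Task 5 = 23+2 = 25
ES_Task 6 = 18; EF_Task 6 = 18+9 = 27
ES_Task 7 = max(EF_Task 2=4, EF_Task 4=23) = 23; EF_Task 7 = 23+3 = 26
ES_Task 8 = 23; EF_Task 8 = 23+9 = 32
ES_Task 9 = max(EF_Task 2=4, EF_Task 3=18, EF_Task 5=25, EF_Task 6=27, EF_Task 7=26, EF_Task 8=32) = 32; EF_Task 9 = 32+4 = 36
Expected project duration μ = 36 days. Critical path: Task 1 → Task 4 → Task 8 → Task 9.

Variance along critical path = 4.000 + 1.778 + 0.111 + 5.444 = 11.333; σ = 3.367 days.
D = μ + z·σ = 36 + 1.282·3.367 = 40.3 days

40.3 days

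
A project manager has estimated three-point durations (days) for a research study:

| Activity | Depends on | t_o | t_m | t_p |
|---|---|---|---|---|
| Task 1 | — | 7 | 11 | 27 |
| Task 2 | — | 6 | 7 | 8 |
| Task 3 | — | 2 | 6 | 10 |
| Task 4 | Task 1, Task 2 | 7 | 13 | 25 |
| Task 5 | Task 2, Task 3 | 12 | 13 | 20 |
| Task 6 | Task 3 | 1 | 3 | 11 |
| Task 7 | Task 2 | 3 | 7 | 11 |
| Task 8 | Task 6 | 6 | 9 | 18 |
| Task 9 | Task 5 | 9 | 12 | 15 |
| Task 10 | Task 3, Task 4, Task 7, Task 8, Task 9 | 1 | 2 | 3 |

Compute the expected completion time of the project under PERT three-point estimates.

te_Task 1 = (7 + 4·11 + 27)/6 = 78/6 = 13
te_Task 2 = (6 + 4·7 + 8)/6 = 42/6 = 7
te_Task 3 = (2 + 4·6 + 10)/6 = 36/6 = 6
te_Task 4 = (7 + 4·13 + 25)/6 = 84/6 = 14
te_Task 5 = (12 + 4·13 + 20)/6 = 84/6 = 14
te_Task 6 = (1 + 4·3 + 11)/6 = 24/6 = 4
te_Task 7 = (3 + 4·7 + 11)/6 = 42/6 = 7
te_Task 8 = (6 + 4·9 + 18)/6 = 60/6 = 10
te_Task 9 = (9 + 4·12 + 15)/6 = 72/6 = 12
te_Task 10 = (1 + 4·2 + 3)/6 = 12/6 = 2

Forward pass:
ES_Task 1 = 0; EF_Task 1 = 13
ES_Task 2 = 0; EF_Task 2 = 7
ES_Task 3 = 0; EF_Task 3 = 6
ES_Task 4 = max(EF_Task 1=13, EF_Task 2=7) = 13; EF_Task 4 = 13+14 = 27
ES_Task 5 = max(EF_Task 2=7, EF_Task 3=6) = 7; EF_Task 5 = 7+14 = 21
ES_Task 6 = 6; EF_Task 6 = 6+4 = 10
ES_Task 7 = 7; EF_Task 7 = 7+7 = 14
ES_Task 8 = 10; EF_Task 8 = 10+10 = 20
ES_Task 9 = 21; EF_Task 9 = 21+12 = 33
ES_Task 10 = max(EF_Task 3=6, EF_Task 4=27, EF_Task 7=14, EF_Task 8=20, EF_Task 9=33) = 33; EF_Task 10 = 33+2 = 35
Expected project duration μ = 35 days. Critical path: Task 2 → Task 5 → Task 9 → Task 10.

35 days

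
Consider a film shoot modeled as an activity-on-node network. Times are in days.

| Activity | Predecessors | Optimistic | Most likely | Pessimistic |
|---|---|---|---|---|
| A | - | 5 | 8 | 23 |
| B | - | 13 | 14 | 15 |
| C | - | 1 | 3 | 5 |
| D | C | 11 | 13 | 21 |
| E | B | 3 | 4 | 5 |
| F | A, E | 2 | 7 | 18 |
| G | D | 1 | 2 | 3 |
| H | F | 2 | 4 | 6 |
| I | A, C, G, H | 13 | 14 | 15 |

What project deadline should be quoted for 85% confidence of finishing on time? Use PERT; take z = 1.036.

46.9 days

te_A = (5 + 4·8 + 23)/6 = 60/6 = 10; σ²_A = ((23−5)/6)² = 9.000
te_B = (13 + 4·14 + 15)/6 = 84/6 = 14; σ²_B = ((15−13)/6)² = 0.111
te_C = (1 + 4·3 + 5)/6 = 18/6 = 3; σ²_C = ((5−1)/6)² = 0.444
te_D = (11 + 4·13 + 21)/6 = 84/6 = 14; σ²_D = ((21−11)/6)² = 2.778
te_E = (3 + 4·4 + 5)/6 = 24/6 = 4; σ²_E = ((5−3)/6)² = 0.111
te_F = (2 + 4·7 + 18)/6 = 48/6 = 8; σ²_F = ((18−2)/6)² = 7.111
te_G = (1 + 4·2 + 3)/6 = 12/6 = 2; σ²_G = ((3−1)/6)² = 0.111
te_H = (2 + 4·4 + 6)/6 = 24/6 = 4; σ²_H = ((6−2)/6)² = 0.444
te_I = (13 + 4·14 + 15)/6 = 84/6 = 14; σ²_I = ((15−13)/6)² = 0.111

Forward pass:
ES_A = 0; EF_A = 10
ES_B = 0; EF_B = 14
ES_C = 0; EF_C = 3
ES_D = 3; EF_D = 3+14 = 17
ES_E = 14; EF_E = 14+4 = 18
ES_F = max(EF_A=10, EF_E=18) = 18; EF_F = 18+8 = 26
ES_G = 17; EF_G = 17+2 = 19
ES_H = 26; EF_H = 26+4 = 30
ES_I = max(EF_A=10, EF_C=3, EF_G=19, EF_H=30) = 30; EF_I = 30+14 = 44
Expected project duration μ = 44 days. Critical path: B → E → F → H → I.

Variance along critical path = 0.111 + 0.111 + 7.111 + 0.444 + 0.111 = 7.889; σ = 2.809 days.
D = μ + z·σ = 44 + 1.036·2.809 = 46.9 days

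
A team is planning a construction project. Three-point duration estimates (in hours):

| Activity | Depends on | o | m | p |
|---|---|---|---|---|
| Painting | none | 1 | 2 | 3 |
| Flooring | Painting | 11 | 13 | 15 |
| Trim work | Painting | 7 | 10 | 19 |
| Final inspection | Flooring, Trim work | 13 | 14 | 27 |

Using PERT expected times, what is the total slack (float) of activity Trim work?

2 hours

te_Painting = (1 + 4·2 + 3)/6 = 12/6 = 2
te_Flooring = (11 + 4·13 + 15)/6 = 78/6 = 13
te_Trim work = (7 + 4·10 + 19)/6 = 66/6 = 11
te_Final inspection = (13 + 4·14 + 27)/6 = 96/6 = 16

Forward pass:
ES_Painting = 0; EF_Painting = 2
ES_Flooring = 2; EF_Flooring = 2+13 = 15
ES_Trim work = 2; EF_Trim work = 2+11 = 13
ES_Final inspection = max(EF_Flooring=15, EF_Trim work=13) = 15; EF_Final inspection = 15+16 = 31
Expected project duration μ = 31 hours. Critical path: Painting → Flooring → Final inspection.

Backward pass:
LF_Final inspection = 31; LS_Final inspection = 31−16 = 15
LF_Trim work = LS_Final inspection = 15; LS_Trim work = 15−11 = 4
LF_Flooring = LS_Final inspection = 15; LS_Flooring = 15−13 = 2
LF_Painting = min(LS_Flooring=2, LS_Trim work=4) = 2; LS_Painting = 2−2 = 0
Slack_Trim work = LS_Trim work − ES_Trim work = 4 − 2 = 2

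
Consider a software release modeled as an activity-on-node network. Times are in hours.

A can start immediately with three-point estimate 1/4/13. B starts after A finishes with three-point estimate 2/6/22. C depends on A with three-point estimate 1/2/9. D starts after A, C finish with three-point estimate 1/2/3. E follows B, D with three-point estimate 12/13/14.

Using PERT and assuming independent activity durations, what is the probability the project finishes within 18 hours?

te_A = (1 + 4·4 + 13)/6 = 30/6 = 5; σ²_A = ((13−1)/6)² = 4.000
te_B = (2 + 4·6 + 22)/6 = 48/6 = 8; σ²_B = ((22−2)/6)² = 11.111
te_C = (1 + 4·2 + 9)/6 = 18/6 = 3; σ²_C = ((9−1)/6)² = 1.778
te_D = (1 + 4·2 + 3)/6 = 12/6 = 2; σ²_D = ((3−1)/6)² = 0.111
te_E = (12 + 4·13 + 14)/6 = 78/6 = 13; σ²_E = ((14−12)/6)² = 0.111

Forward pass:
ES_A = 0; EF_A = 5
ES_B = 5; EF_B = 5+8 = 13
ES_C = 5; EF_C = 5+3 = 8
ES_D = max(EF_A=5, EF_C=8) = 8; EF_D = 8+2 = 10
ES_E = max(EF_B=13, EF_D=10) = 13; EF_E = 13+13 = 26
Expected project duration μ = 26 hours. Critical path: A → B → E.

Variance along critical path = 4.000 + 11.111 + 0.111 = 15.222; σ = √15.222 = 3.902 hours.
Z = (18 − 26) / 3.902 = -2.050
P(T ≤ 18) = Φ(-2.050) ≈ 0.020

0.020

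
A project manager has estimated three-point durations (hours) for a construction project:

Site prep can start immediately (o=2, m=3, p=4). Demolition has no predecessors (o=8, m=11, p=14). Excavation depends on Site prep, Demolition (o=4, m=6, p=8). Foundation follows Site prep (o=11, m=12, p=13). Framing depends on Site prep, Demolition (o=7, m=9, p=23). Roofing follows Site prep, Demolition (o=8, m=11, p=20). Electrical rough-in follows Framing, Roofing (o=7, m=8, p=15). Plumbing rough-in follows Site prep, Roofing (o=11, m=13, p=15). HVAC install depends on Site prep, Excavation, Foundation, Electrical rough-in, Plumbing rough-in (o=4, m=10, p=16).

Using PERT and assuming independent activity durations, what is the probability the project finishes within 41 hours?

0.052

te_Site prep = (2 + 4·3 + 4)/6 = 18/6 = 3; σ²_Site prep = ((4−2)/6)² = 0.111
te_Demolition = (8 + 4·11 + 14)/6 = 66/6 = 11; σ²_Demolition = ((14−8)/6)² = 1.000
te_Excavation = (4 + 4·6 + 8)/6 = 36/6 = 6; σ²_Excavation = ((8−4)/6)² = 0.444
te_Foundation = (11 + 4·12 + 13)/6 = 72/6 = 12; σ²_Foundation = ((13−11)/6)² = 0.111
te_Framing = (7 + 4·9 + 23)/6 = 66/6 = 11; σ²_Framing = ((23−7)/6)² = 7.111
te_Roofing = (8 + 4·11 + 20)/6 = 72/6 = 12; σ²_Roofing = ((20−8)/6)² = 4.000
te_Electrical rough-in = (7 + 4·8 + 15)/6 = 54/6 = 9; σ²_Electrical rough-in = ((15−7)/6)² = 1.778
te_Plumbing rough-in = (11 + 4·13 + 15)/6 = 78/6 = 13; σ²_Plumbing rough-in = ((15−11)/6)² = 0.444
te_HVAC install = (4 + 4·10 + 16)/6 = 60/6 = 10; σ²_HVAC install = ((16−4)/6)² = 4.000

Forward pass:
ES_Site prep = 0; EF_Site prep = 3
ES_Demolition = 0; EF_Demolition = 11
ES_Excavation = max(EF_Site prep=3, EF_Demolition=11) = 11; EF_Excavation = 11+6 = 17
ES_Foundation = 3; EF_Foundation = 3+12 = 15
ES_Framing = max(EF_Site prep=3, EF_Demolition=11) = 11; EF_Framing = 11+11 = 22
ES_Roofing = max(EF_Site prep=3, EF_Demolition=11) = 11; EF_Roofing = 11+12 = 23
ES_Electrical rough-in = max(EF_Framing=22, EF_Roofing=23) = 23; EF_Electrical rough-in = 23+9 = 32
ES_Plumbing rough-in = max(EF_Site prep=3, EF_Roofing=23) = 23; EF_Plumbing rough-in = 23+13 = 36
ES_HVAC install = max(EF_Site prep=3, EF_Excavation=17, EF_Foundation=15, EF_Electrical rough-in=32, EF_Plumbing rough-in=36) = 36; EF_HVAC install = 36+10 = 46
Expected project duration μ = 46 hours. Critical path: Demolition → Roofing → Plumbing rough-in → HVAC install.

Variance along critical path = 1.000 + 4.000 + 0.444 + 4.000 = 9.444; σ = √9.444 = 3.073 hours.
Z = (41 − 46) / 3.073 = -1.627
P(T ≤ 41) = Φ(-1.627) ≈ 0.052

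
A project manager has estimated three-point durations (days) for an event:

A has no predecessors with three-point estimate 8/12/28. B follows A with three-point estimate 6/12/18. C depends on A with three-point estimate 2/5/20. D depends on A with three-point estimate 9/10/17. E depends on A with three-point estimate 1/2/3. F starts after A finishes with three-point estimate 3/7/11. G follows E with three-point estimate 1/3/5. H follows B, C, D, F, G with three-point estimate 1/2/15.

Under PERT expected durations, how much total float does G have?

te_A = (8 + 4·12 + 28)/6 = 84/6 = 14
te_B = (6 + 4·12 + 18)/6 = 72/6 = 12
te_C = (2 + 4·5 + 20)/6 = 42/6 = 7
te_D = (9 + 4·10 + 17)/6 = 66/6 = 11
te_E = (1 + 4·2 + 3)/6 = 12/6 = 2
te_F = (3 + 4·7 + 11)/6 = 42/6 = 7
te_G = (1 + 4·3 + 5)/6 = 18/6 = 3
te_H = (1 + 4·2 + 15)/6 = 24/6 = 4

Forward pass:
ES_A = 0; EF_A = 14
ES_B = 14; EF_B = 14+12 = 26
ES_C = 14; EF_C = 14+7 = 21
ES_D = 14; EF_D = 14+11 = 25
ES_E = 14; EF_E = 14+2 = 16
ES_F = 14; EF_F = 14+7 = 21
ES_G = 16; EF_G = 16+3 = 19
ES_H = max(EF_B=26, EF_C=21, EF_D=25, EF_F=21, EF_G=19) = 26; EF_H = 26+4 = 30
Expected project duration μ = 30 days. Critical path: A → B → H.

Backward pass:
LF_H = 30; LS_H = 30−4 = 26
LF_G = LS_H = 26; LS_G = 26−3 = 23
LF_F = LS_H = 26; LS_F = 26−7 = 19
LF_E = LS_G = 23; LS_E = 23−2 = 21
LF_D = LS_H = 26; LS_D = 26−11 = 15
LF_C = LS_H = 26; LS_C = 26−7 = 19
LF_B = LS_H = 26; LS_B = 26−12 = 14
LF_A = min(LS_B=14, LS_C=19, LS_D=15, LS_E=21, LS_F=19) = 14; LS_A = 14−14 = 0
Slack_G = LS_G − ES_G = 23 − 16 = 7

7 days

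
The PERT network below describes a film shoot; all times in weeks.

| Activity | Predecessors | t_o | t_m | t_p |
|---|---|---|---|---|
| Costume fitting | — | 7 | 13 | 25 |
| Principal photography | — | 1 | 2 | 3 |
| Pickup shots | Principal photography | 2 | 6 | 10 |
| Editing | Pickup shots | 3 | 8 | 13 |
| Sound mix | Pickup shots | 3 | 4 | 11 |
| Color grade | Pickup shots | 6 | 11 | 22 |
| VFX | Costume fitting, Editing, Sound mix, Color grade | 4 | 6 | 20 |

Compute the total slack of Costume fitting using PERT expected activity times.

te_Costume fitting = (7 + 4·13 + 25)/6 = 84/6 = 14
te_Principal photography = (1 + 4·2 + 3)/6 = 12/6 = 2
te_Pickup shots = (2 + 4·6 + 10)/6 = 36/6 = 6
te_Editing = (3 + 4·8 + 13)/6 = 48/6 = 8
te_Sound mix = (3 + 4·4 + 11)/6 = 30/6 = 5
te_Color grade = (6 + 4·11 + 22)/6 = 72/6 = 12
te_VFX = (4 + 4·6 + 20)/6 = 48/6 = 8

Forward pass:
ES_Costume fitting = 0; EF_Costume fitting = 14
ES_Principal photography = 0; EF_Principal photography = 2
ES_Pickup shots = 2; EF_Pickup shots = 2+6 = 8
ES_Editing = 8; EF_Editing = 8+8 = 16
ES_Sound mix = 8; EF_Sound mix = 8+5 = 13
ES_Color grade = 8; EF_Color grade = 8+12 = 20
ES_VFX = max(EF_Costume fitting=14, EF_Editing=16, EF_Sound mix=13, EF_Color grade=20) = 20; EF_VFX = 20+8 = 28
Expected project duration μ = 28 weeks. Critical path: Principal photography → Pickup shots → Color grade → VFX.

Backward pass:
LF_VFX = 28; LS_VFX = 28−8 = 20
LF_Color grade = LS_VFX = 20; LS_Color grade = 20−12 = 8
LF_Sound mix = LS_VFX = 20; LS_Sound mix = 20−5 = 15
LF_Editing = LS_VFX = 20; LS_Editing = 20−8 = 12
LF_Pickup shots = min(LS_Editing=12, LS_Sound mix=15, LS_Color grade=8) = 8; LS_Pickup shots = 8−6 = 2
LF_Principal photography = LS_Pickup shots = 2; LS_Principal photography = 2−2 = 0
LF_Costume fitting = LS_VFX = 20; LS_Costume fitting = 20−14 = 6
Slack_Costume fitting = LS_Costume fitting − ES_Costume fitting = 6 − 0 = 6

6 weeks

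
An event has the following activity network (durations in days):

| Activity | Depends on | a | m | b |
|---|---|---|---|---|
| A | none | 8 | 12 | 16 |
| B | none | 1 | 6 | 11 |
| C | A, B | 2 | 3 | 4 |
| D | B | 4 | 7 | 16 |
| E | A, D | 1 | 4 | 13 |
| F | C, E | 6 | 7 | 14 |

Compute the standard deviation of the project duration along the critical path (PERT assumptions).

te_A = (8 + 4·12 + 16)/6 = 72/6 = 12; σ²_A = ((16−8)/6)² = 1.778
te_B = (1 + 4·6 + 11)/6 = 36/6 = 6; σ²_B = ((11−1)/6)² = 2.778
te_C = (2 + 4·3 + 4)/6 = 18/6 = 3; σ²_C = ((4−2)/6)² = 0.111
te_D = (4 + 4·7 + 16)/6 = 48/6 = 8; σ²_D = ((16−4)/6)² = 4.000
te_E = (1 + 4·4 + 13)/6 = 30/6 = 5; σ²_E = ((13−1)/6)² = 4.000
te_F = (6 + 4·7 + 14)/6 = 48/6 = 8; σ²_F = ((14−6)/6)² = 1.778

Forward pass:
ES_A = 0; EF_A = 12
ES_B = 0; EF_B = 6
ES_C = max(EF_A=12, EF_B=6) = 12; EF_C = 12+3 = 15
ES_D = 6; EF_D = 6+8 = 14
ES_E = max(EF_A=12, EF_D=14) = 14; EF_E = 14+5 = 19
ES_F = max(EF_C=15, EF_E=19) = 19; EF_F = 19+8 = 27
Expected project duration μ = 27 days. Critical path: B → D → E → F.

Variance along critical path = 2.778 + 4.000 + 4.000 + 1.778 = 12.556
σ = √12.556 = 3.543 days

3.54 days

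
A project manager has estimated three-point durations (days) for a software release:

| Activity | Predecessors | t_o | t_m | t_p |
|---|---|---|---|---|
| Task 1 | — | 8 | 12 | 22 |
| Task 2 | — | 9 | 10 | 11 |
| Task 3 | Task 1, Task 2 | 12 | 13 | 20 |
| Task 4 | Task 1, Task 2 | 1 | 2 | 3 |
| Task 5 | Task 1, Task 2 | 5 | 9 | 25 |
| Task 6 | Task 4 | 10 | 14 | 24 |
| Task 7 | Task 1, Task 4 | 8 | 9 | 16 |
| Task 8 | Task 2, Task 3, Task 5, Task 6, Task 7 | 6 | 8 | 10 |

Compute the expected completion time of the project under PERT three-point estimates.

38 days

te_Task 1 = (8 + 4·12 + 22)/6 = 78/6 = 13
te_Task 2 = (9 + 4·10 + 11)/6 = 60/6 = 10
te_Task 3 = (12 + 4·13 + 20)/6 = 84/6 = 14
te_Task 4 = (1 + 4·2 + 3)/6 = 12/6 = 2
te_Task 5 = (5 + 4·9 + 25)/6 = 66/6 = 11
te_Task 6 = (10 + 4·14 + 24)/6 = 90/6 = 15
te_Task 7 = (8 + 4·9 + 16)/6 = 60/6 = 10
te_Task 8 = (6 + 4·8 + 10)/6 = 48/6 = 8

Forward pass:
ES_Task 1 = 0; EF_Task 1 = 13
ES_Task 2 = 0; EF_Task 2 = 10
ES_Task 3 = max(EF_Task 1=13, EF_Task 2=10) = 13; EF_Task 3 = 13+14 = 27
ES_Task 4 = max(EF_Task 1=13, EF_Task 2=10) = 13; EF_Task 4 = 13+2 = 15
ES_Task 5 = max(EF_Task 1=13, EF_Task 2=10) = 13; EF_Task 5 = 13+11 = 24
ES_Task 6 = 15; EF_Task 6 = 15+15 = 30
ES_Task 7 = max(EF_Task 1=13, EF_Task 4=15) = 15; EF_Task 7 = 15+10 = 25
ES_Task 8 = max(EF_Task 2=10, EF_Task 3=27, EF_Task 5=24, EF_Task 6=30, EF_Task 7=25) = 30; EF_Task 8 = 30+8 = 38
Expected project duration μ = 38 days. Critical path: Task 1 → Task 4 → Task 6 → Task 8.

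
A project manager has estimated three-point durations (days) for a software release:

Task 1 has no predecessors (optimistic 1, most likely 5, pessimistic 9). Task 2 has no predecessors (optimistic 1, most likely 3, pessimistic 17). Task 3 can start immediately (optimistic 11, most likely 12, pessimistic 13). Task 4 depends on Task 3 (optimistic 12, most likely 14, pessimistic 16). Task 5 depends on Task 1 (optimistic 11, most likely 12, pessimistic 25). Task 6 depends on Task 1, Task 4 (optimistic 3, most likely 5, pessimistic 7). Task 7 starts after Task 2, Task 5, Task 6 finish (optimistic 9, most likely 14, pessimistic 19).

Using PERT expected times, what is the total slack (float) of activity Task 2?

26 days

te_Task 1 = (1 + 4·5 + 9)/6 = 30/6 = 5
te_Task 2 = (1 + 4·3 + 17)/6 = 30/6 = 5
te_Task 3 = (11 + 4·12 + 13)/6 = 72/6 = 12
te_Task 4 = (12 + 4·14 + 16)/6 = 84/6 = 14
te_Task 5 = (11 + 4·12 + 25)/6 = 84/6 = 14
te_Task 6 = (3 + 4·5 + 7)/6 = 30/6 = 5
te_Task 7 = (9 + 4·14 + 19)/6 = 84/6 = 14

Forward pass:
ES_Task 1 = 0; EF_Task 1 = 5
ES_Task 2 = 0; EF_Task 2 = 5
ES_Task 3 = 0; EF_Task 3 = 12
ES_Task 4 = 12; EF_Task 4 = 12+14 = 26
ES_Task 5 = 5; EF_Task 5 = 5+14 = 19
ES_Task 6 = max(EF_Task 1=5, EF_Task 4=26) = 26; EF_Task 6 = 26+5 = 31
ES_Task 7 = max(EF_Task 2=5, EF_Task 5=19, EF_Task 6=31) = 31; EF_Task 7 = 31+14 = 45
Expected project duration μ = 45 days. Critical path: Task 3 → Task 4 → Task 6 → Task 7.

Backward pass:
LF_Task 7 = 45; LS_Task 7 = 45−14 = 31
LF_Task 6 = LS_Task 7 = 31; LS_Task 6 = 31−5 = 26
LF_Task 5 = LS_Task 7 = 31; LS_Task 5 = 31−14 = 17
LF_Task 4 = LS_Task 6 = 26; LS_Task 4 = 26−14 = 12
LF_Task 3 = LS_Task 4 = 12; LS_Task 3 = 12−12 = 0
LF_Task 2 = LS_Task 7 = 31; LS_Task 2 = 31−5 = 26
LF_Task 1 = min(LS_Task 5=17, LS_Task 6=26) = 17; LS_Task 1 = 17−5 = 12
Slack_Task 2 = LS_Task 2 − ES_Task 2 = 26 − 0 = 26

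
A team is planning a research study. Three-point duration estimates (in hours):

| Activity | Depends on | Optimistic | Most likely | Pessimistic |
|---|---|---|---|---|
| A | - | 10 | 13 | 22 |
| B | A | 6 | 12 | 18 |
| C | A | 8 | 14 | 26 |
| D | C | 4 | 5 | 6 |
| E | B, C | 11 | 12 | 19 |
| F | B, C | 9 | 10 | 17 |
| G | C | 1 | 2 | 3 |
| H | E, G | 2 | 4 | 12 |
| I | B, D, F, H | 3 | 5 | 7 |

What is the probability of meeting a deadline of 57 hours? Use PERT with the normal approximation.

0.881

te_A = (10 + 4·13 + 22)/6 = 84/6 = 14; σ²_A = ((22−10)/6)² = 4.000
te_B = (6 + 4·12 + 18)/6 = 72/6 = 12; σ²_B = ((18−6)/6)² = 4.000
te_C = (8 + 4·14 + 26)/6 = 90/6 = 15; σ²_C = ((26−8)/6)² = 9.000
te_D = (4 + 4·5 + 6)/6 = 30/6 = 5; σ²_D = ((6−4)/6)² = 0.111
te_E = (11 + 4·12 + 19)/6 = 78/6 = 13; σ²_E = ((19−11)/6)² = 1.778
te_F = (9 + 4·10 + 17)/6 = 66/6 = 11; σ²_F = ((17−9)/6)² = 1.778
te_G = (1 + 4·2 + 3)/6 = 12/6 = 2; σ²_G = ((3−1)/6)² = 0.111
te_H = (2 + 4·4 + 12)/6 = 30/6 = 5; σ²_H = ((12−2)/6)² = 2.778
te_I = (3 + 4·5 + 7)/6 = 30/6 = 5; σ²_I = ((7−3)/6)² = 0.444

Forward pass:
ES_A = 0; EF_A = 14
ES_B = 14; EF_B = 14+12 = 26
ES_C = 14; EF_C = 14+15 = 29
ES_D = 29; EF_D = 29+5 = 34
ES_E = max(EF_B=26, EF_C=29) = 29; EF_E = 29+13 = 42
ES_F = max(EF_B=26, EF_C=29) = 29; EF_F = 29+11 = 40
ES_G = 29; EF_G = 29+2 = 31
ES_H = max(EF_E=42, EF_G=31) = 42; EF_H = 42+5 = 47
ES_I = max(EF_B=26, EF_D=34, EF_F=40, EF_H=47) = 47; EF_I = 47+5 = 52
Expected project duration μ = 52 hours. Critical path: A → C → E → H → I.

Variance along critical path = 4.000 + 9.000 + 1.778 + 2.778 + 0.444 = 18.000; σ = √18.000 = 4.243 hours.
Z = (57 − 52) / 4.243 = 1.179
P(T ≤ 57) = Φ(1.179) ≈ 0.881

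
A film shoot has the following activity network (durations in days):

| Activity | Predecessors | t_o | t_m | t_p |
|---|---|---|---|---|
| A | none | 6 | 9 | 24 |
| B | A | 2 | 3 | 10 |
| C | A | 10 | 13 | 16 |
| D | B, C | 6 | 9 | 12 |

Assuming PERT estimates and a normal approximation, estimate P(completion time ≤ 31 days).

0.273

te_A = (6 + 4·9 + 24)/6 = 66/6 = 11; σ²_A = ((24−6)/6)² = 9.000
te_B = (2 + 4·3 + 10)/6 = 24/6 = 4; σ²_B = ((10−2)/6)² = 1.778
te_C = (10 + 4·13 + 16)/6 = 78/6 = 13; σ²_C = ((16−10)/6)² = 1.000
te_D = (6 + 4·9 + 12)/6 = 54/6 = 9; σ²_D = ((12−6)/6)² = 1.000

Forward pass:
ES_A = 0; EF_A = 11
ES_B = 11; EF_B = 11+4 = 15
ES_C = 11; EF_C = 11+13 = 24
ES_D = max(EF_B=15, EF_C=24) = 24; EF_D = 24+9 = 33
Expected project duration μ = 33 days. Critical path: A → C → D.

Variance along critical path = 9.000 + 1.000 + 1.000 = 11.000; σ = √11.000 = 3.317 days.
Z = (31 − 33) / 3.317 = -0.603
P(T ≤ 31) = Φ(-0.603) ≈ 0.273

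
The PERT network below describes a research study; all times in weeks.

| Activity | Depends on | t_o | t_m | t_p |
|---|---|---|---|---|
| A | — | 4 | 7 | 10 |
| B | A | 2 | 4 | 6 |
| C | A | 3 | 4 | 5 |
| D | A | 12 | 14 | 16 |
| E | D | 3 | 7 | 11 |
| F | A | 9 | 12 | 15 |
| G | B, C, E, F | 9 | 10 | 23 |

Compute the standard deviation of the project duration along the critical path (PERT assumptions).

te_A = (4 + 4·7 + 10)/6 = 42/6 = 7; σ²_A = ((10−4)/6)² = 1.000
te_B = (2 + 4·4 + 6)/6 = 24/6 = 4; σ²_B = ((6−2)/6)² = 0.444
te_C = (3 + 4·4 + 5)/6 = 24/6 = 4; σ²_C = ((5−3)/6)² = 0.111
te_D = (12 + 4·14 + 16)/6 = 84/6 = 14; σ²_D = ((16−12)/6)² = 0.444
te_E = (3 + 4·7 + 11)/6 = 42/6 = 7; σ²_E = ((11−3)/6)² = 1.778
te_F = (9 + 4·12 + 15)/6 = 72/6 = 12; σ²_F = ((15−9)/6)² = 1.000
te_G = (9 + 4·10 + 23)/6 = 72/6 = 12; σ²_G = ((23−9)/6)² = 5.444

Forward pass:
ES_A = 0; EF_A = 7
ES_B = 7; EF_B = 7+4 = 11
ES_C = 7; EF_C = 7+4 = 11
ES_D = 7; EF_D = 7+14 = 21
ES_E = 21; EF_E = 21+7 = 28
ES_F = 7; EF_F = 7+12 = 19
ES_G = max(EF_B=11, EF_C=11, EF_E=28, EF_F=19) = 28; EF_G = 28+12 = 40
Expected project duration μ = 40 weeks. Critical path: A → D → E → G.

Variance along critical path = 1.000 + 0.444 + 1.778 + 5.444 = 8.667
σ = √8.667 = 2.944 weeks

2.94 weeks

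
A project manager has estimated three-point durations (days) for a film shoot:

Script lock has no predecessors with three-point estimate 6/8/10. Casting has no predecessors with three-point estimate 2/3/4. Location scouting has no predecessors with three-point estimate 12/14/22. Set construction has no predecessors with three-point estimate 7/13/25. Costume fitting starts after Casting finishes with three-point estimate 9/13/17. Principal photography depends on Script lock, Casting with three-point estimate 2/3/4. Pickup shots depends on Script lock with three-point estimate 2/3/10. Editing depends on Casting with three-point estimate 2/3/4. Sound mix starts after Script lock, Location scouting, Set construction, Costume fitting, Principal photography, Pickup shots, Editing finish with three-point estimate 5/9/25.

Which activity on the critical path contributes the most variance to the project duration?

Sound mix

te_Script lock = (6 + 4·8 + 10)/6 = 48/6 = 8; σ²_Script lock = ((10−6)/6)² = 0.444
te_Casting = (2 + 4·3 + 4)/6 = 18/6 = 3; σ²_Casting = ((4−2)/6)² = 0.111
te_Location scouting = (12 + 4·14 + 22)/6 = 90/6 = 15; σ²_Location scouting = ((22−12)/6)² = 2.778
te_Set construction = (7 + 4·13 + 25)/6 = 84/6 = 14; σ²_Set construction = ((25−7)/6)² = 9.000
te_Costume fitting = (9 + 4·13 + 17)/6 = 78/6 = 13; σ²_Costume fitting = ((17−9)/6)² = 1.778
te_Principal photography = (2 + 4·3 + 4)/6 = 18/6 = 3; σ²_Principal photography = ((4−2)/6)² = 0.111
te_Pickup shots = (2 + 4·3 + 10)/6 = 24/6 = 4; σ²_Pickup shots = ((10−2)/6)² = 1.778
te_Editing = (2 + 4·3 + 4)/6 = 18/6 = 3; σ²_Editing = ((4−2)/6)² = 0.111
te_Sound mix = (5 + 4·9 + 25)/6 = 66/6 = 11; σ²_Sound mix = ((25−5)/6)² = 11.111

Forward pass:
ES_Script lock = 0; EF_Script lock = 8
ES_Casting = 0; EF_Casting = 3
ES_Location scouting = 0; EF_Location scouting = 15
ES_Set construction = 0; EF_Set construction = 14
ES_Costume fitting = 3; EF_Costume fitting = 3+13 = 16
ES_Principal photography = max(EF_Script lock=8, EF_Casting=3) = 8; EF_Principal photography = 8+3 = 11
ES_Pickup shots = 8; EF_Pickup shots = 8+4 = 12
ES_Editing = 3; EF_Editing = 3+3 = 6
ES_Sound mix = max(EF_Script lock=8, EF_Location scouting=15, EF_Set construction=14, EF_Costume fitting=16, EF_Principal photography=11, EF_Pickup shots=12, EF_Editing=6) = 16; EF_Sound mix = 16+11 = 27
Expected project duration μ = 27 days. Critical path: Casting → Costume fitting → Sound mix.

Variances on critical path: σ²_Casting=0.111, σ²_Costume fitting=1.778, σ²_Sound mix=11.111.
Largest is σ²_Sound mix = 11.111.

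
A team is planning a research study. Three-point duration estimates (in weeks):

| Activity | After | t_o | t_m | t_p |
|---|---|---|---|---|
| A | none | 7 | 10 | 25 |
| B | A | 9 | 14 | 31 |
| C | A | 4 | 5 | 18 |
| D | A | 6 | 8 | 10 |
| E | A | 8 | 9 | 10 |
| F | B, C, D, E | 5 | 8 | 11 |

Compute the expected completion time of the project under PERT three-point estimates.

36 weeks

te_A = (7 + 4·10 + 25)/6 = 72/6 = 12
te_B = (9 + 4·14 + 31)/6 = 96/6 = 16
te_C = (4 + 4·5 + 18)/6 = 42/6 = 7
te_D = (6 + 4·8 + 10)/6 = 48/6 = 8
te_E = (8 + 4·9 + 10)/6 = 54/6 = 9
te_F = (5 + 4·8 + 11)/6 = 48/6 = 8

Forward pass:
ES_A = 0; EF_A = 12
ES_B = 12; EF_B = 12+16 = 28
ES_C = 12; EF_C = 12+7 = 19
ES_D = 12; EF_D = 12+8 = 20
ES_E = 12; EF_E = 12+9 = 21
ES_F = max(EF_B=28, EF_C=19, EF_D=20, EF_E=21) = 28; EF_F = 28+8 = 36
Expected project duration μ = 36 weeks. Critical path: A → B → F.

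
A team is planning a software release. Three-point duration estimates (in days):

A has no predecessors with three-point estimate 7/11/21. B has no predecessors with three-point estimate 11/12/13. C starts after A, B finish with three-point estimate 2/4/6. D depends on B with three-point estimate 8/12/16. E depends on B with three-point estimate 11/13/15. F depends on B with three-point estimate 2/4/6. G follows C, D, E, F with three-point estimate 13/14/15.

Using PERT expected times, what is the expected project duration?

te_A = (7 + 4·11 + 21)/6 = 72/6 = 12
te_B = (11 + 4·12 + 13)/6 = 72/6 = 12
te_C = (2 + 4·4 + 6)/6 = 24/6 = 4
te_D = (8 + 4·12 + 16)/6 = 72/6 = 12
te_E = (11 + 4·13 + 15)/6 = 78/6 = 13
te_F = (2 + 4·4 + 6)/6 = 24/6 = 4
te_G = (13 + 4·14 + 15)/6 = 84/6 = 14

Forward pass:
ES_A = 0; EF_A = 12
ES_B = 0; EF_B = 12
ES_C = max(EF_A=12, EF_B=12) = 12; EF_C = 12+4 = 16
ES_D = 12; EF_D = 12+12 = 24
ES_E = 12; EF_E = 12+13 = 25
ES_F = 12; EF_F = 12+4 = 16
ES_G = max(EF_C=16, EF_D=24, EF_E=25, EF_F=16) = 25; EF_G = 25+14 = 39
Expected project duration μ = 39 days. Critical path: B → E → G.

39 days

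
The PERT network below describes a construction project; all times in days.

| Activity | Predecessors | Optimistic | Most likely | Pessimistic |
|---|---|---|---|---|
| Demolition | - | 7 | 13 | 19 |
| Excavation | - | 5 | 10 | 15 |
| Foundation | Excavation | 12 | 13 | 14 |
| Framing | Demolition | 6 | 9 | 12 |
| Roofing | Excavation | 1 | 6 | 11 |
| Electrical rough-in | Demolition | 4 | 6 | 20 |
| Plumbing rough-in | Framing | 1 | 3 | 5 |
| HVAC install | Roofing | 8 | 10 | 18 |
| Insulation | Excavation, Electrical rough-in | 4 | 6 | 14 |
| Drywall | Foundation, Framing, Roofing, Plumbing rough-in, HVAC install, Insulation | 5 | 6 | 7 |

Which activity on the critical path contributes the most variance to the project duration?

te_Demolition = (7 + 4·13 + 19)/6 = 78/6 = 13; σ²_Demolition = ((19−7)/6)² = 4.000
te_Excavation = (5 + 4·10 + 15)/6 = 60/6 = 10; σ²_Excavation = ((15−5)/6)² = 2.778
te_Foundation = (12 + 4·13 + 14)/6 = 78/6 = 13; σ²_Foundation = ((14−12)/6)² = 0.111
te_Framing = (6 + 4·9 + 12)/6 = 54/6 = 9; σ²_Framing = ((12−6)/6)² = 1.000
te_Roofing = (1 + 4·6 + 11)/6 = 36/6 = 6; σ²_Roofing = ((11−1)/6)² = 2.778
te_Electrical rough-in = (4 + 4·6 + 20)/6 = 48/6 = 8; σ²_Electrical rough-in = ((20−4)/6)² = 7.111
te_Plumbing rough-in = (1 + 4·3 + 5)/6 = 18/6 = 3; σ²_Plumbing rough-in = ((5−1)/6)² = 0.444
te_HVAC install = (8 + 4·10 + 18)/6 = 66/6 = 11; σ²_HVAC install = ((18−8)/6)² = 2.778
te_Insulation = (4 + 4·6 + 14)/6 = 42/6 = 7; σ²_Insulation = ((14−4)/6)² = 2.778
te_Drywall = (5 + 4·6 + 7)/6 = 36/6 = 6; σ²_Drywall = ((7−5)/6)² = 0.111

Forward pass:
ES_Demolition = 0; EF_Demolition = 13
ES_Excavation = 0; EF_Excavation = 10
ES_Foundation = 10; EF_Foundation = 10+13 = 23
ES_Framing = 13; EF_Framing = 13+9 = 22
ES_Roofing = 10; EF_Roofing = 10+6 = 16
ES_Electrical rough-in = 13; EF_Electrical rough-in = 13+8 = 21
ES_Plumbing rough-in = 22; EF_Plumbing rough-in = 22+3 = 25
ES_HVAC install = 16; EF_HVAC install = 16+11 = 27
ES_Insulation = max(EF_Excavation=10, EF_Electrical rough-in=21) = 21; EF_Insulation = 21+7 = 28
ES_Drywall = max(EF_Foundation=23, EF_Framing=22, EF_Roofing=16, EF_Plumbing rough-in=25, EF_HVAC install=27, EF_Insulation=28) = 28; EF_Drywall = 28+6 = 34
Expected project duration μ = 34 days. Critical path: Demolition → Electrical rough-in → Insulation → Drywall.

Variances on critical path: σ²_Demolition=4.000, σ²_Electrical rough-in=7.111, σ²_Insulation=2.778, σ²_Drywall=0.111.
Largest is σ²_Electrical rough-in = 7.111.

Electrical rough-in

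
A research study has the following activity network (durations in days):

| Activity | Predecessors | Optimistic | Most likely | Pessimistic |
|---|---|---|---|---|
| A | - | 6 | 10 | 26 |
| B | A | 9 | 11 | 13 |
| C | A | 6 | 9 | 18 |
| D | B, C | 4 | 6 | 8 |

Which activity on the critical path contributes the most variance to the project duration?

A

te_A = (6 + 4·10 + 26)/6 = 72/6 = 12; σ²_A = ((26−6)/6)² = 11.111
te_B = (9 + 4·11 + 13)/6 = 66/6 = 11; σ²_B = ((13−9)/6)² = 0.444
te_C = (6 + 4·9 + 18)/6 = 60/6 = 10; σ²_C = ((18−6)/6)² = 4.000
te_D = (4 + 4·6 + 8)/6 = 36/6 = 6; σ²_D = ((8−4)/6)² = 0.444

Forward pass:
ES_A = 0; EF_A = 12
ES_B = 12; EF_B = 12+11 = 23
ES_C = 12; EF_C = 12+10 = 22
ES_D = max(EF_B=23, EF_C=22) = 23; EF_D = 23+6 = 29
Expected project duration μ = 29 days. Critical path: A → B → D.

Variances on critical path: σ²_A=11.111, σ²_B=0.444, σ²_D=0.444.
Largest is σ²_A = 11.111.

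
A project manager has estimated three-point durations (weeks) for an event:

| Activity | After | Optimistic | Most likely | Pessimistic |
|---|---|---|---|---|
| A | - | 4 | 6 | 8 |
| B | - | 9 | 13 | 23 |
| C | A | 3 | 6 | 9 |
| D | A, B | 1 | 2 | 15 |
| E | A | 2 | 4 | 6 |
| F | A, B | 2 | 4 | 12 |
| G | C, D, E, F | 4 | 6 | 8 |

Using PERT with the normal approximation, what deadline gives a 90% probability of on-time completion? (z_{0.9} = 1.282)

28.8 weeks

te_A = (4 + 4·6 + 8)/6 = 36/6 = 6; σ²_A = ((8−4)/6)² = 0.444
te_B = (9 + 4·13 + 23)/6 = 84/6 = 14; σ²_B = ((23−9)/6)² = 5.444
te_C = (3 + 4·6 + 9)/6 = 36/6 = 6; σ²_C = ((9−3)/6)² = 1.000
te_D = (1 + 4·2 + 15)/6 = 24/6 = 4; σ²_D = ((15−1)/6)² = 5.444
te_E = (2 + 4·4 + 6)/6 = 24/6 = 4; σ²_E = ((6−2)/6)² = 0.444
te_F = (2 + 4·4 + 12)/6 = 30/6 = 5; σ²_F = ((12−2)/6)² = 2.778
te_G = (4 + 4·6 + 8)/6 = 36/6 = 6; σ²_G = ((8−4)/6)² = 0.444

Forward pass:
ES_A = 0; EF_A = 6
ES_B = 0; EF_B = 14
ES_C = 6; EF_C = 6+6 = 12
ES_D = max(EF_A=6, EF_B=14) = 14; EF_D = 14+4 = 18
ES_E = 6; EF_E = 6+4 = 10
ES_F = max(EF_A=6, EF_B=14) = 14; EF_F = 14+5 = 19
ES_G = max(EF_C=12, EF_D=18, EF_E=10, EF_F=19) = 19; EF_G = 19+6 = 25
Expected project duration μ = 25 weeks. Critical path: B → F → G.

Variance along critical path = 5.444 + 2.778 + 0.444 = 8.667; σ = 2.944 weeks.
D = μ + z·σ = 25 + 1.282·2.944 = 28.8 weeks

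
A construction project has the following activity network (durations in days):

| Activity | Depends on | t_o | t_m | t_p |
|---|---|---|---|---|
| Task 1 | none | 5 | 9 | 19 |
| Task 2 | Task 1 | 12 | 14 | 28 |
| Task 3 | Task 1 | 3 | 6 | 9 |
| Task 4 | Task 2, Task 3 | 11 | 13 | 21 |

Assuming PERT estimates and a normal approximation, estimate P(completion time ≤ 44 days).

te_Task 1 = (5 + 4·9 + 19)/6 = 60/6 = 10; σ²_Task 1 = ((19−5)/6)² = 5.444
te_Task 2 = (12 + 4·14 + 28)/6 = 96/6 = 16; σ²_Task 2 = ((28−12)/6)² = 7.111
te_Task 3 = (3 + 4·6 + 9)/6 = 36/6 = 6; σ²_Task 3 = ((9−3)/6)² = 1.000
te_Task 4 = (11 + 4·13 + 21)/6 = 84/6 = 14; σ²_Task 4 = ((21−11)/6)² = 2.778

Forward pass:
ES_Task 1 = 0; EF_Task 1 = 10
ES_Task 2 = 10; EF_Task 2 = 10+16 = 26
ES_Task 3 = 10; EF_Task 3 = 10+6 = 16
ES_Task 4 = max(EF_Task 2=26, EF_Task 3=16) = 26; EF_Task 4 = 26+14 = 40
Expected project duration μ = 40 days. Critical path: Task 1 → Task 2 → Task 4.

Variance along critical path = 5.444 + 7.111 + 2.778 = 15.333; σ = √15.333 = 3.916 days.
Z = (44 − 40) / 3.916 = 1.022
P(T ≤ 44) = Φ(1.022) ≈ 0.846

0.846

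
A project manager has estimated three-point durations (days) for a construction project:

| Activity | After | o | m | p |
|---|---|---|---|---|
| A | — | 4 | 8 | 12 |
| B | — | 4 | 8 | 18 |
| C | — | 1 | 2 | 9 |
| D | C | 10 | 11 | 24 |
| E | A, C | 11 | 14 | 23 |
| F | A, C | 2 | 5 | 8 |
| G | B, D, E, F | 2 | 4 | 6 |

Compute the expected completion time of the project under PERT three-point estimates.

27 days

te_A = (4 + 4·8 + 12)/6 = 48/6 = 8
te_B = (4 + 4·8 + 18)/6 = 54/6 = 9
te_C = (1 + 4·2 + 9)/6 = 18/6 = 3
te_D = (10 + 4·11 + 24)/6 = 78/6 = 13
te_E = (11 + 4·14 + 23)/6 = 90/6 = 15
te_F = (2 + 4·5 + 8)/6 = 30/6 = 5
te_G = (2 + 4·4 + 6)/6 = 24/6 = 4

Forward pass:
ES_A = 0; EF_A = 8
ES_B = 0; EF_B = 9
ES_C = 0; EF_C = 3
ES_D = 3; EF_D = 3+13 = 16
ES_E = max(EF_A=8, EF_C=3) = 8; EF_E = 8+15 = 23
ES_F = max(EF_A=8, EF_C=3) = 8; EF_F = 8+5 = 13
ES_G = max(EF_B=9, EF_D=16, EF_E=23, EF_F=13) = 23; EF_G = 23+4 = 27
Expected project duration μ = 27 days. Critical path: A → E → G.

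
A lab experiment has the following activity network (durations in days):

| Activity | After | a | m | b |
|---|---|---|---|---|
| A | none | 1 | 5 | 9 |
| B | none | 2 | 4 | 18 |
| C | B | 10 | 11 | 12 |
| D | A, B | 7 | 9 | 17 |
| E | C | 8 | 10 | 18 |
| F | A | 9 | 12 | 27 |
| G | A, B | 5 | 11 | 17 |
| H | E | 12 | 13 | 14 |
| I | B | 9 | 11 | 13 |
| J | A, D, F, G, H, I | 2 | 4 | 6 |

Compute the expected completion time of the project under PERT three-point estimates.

te_A = (1 + 4·5 + 9)/6 = 30/6 = 5
te_B = (2 + 4·4 + 18)/6 = 36/6 = 6
te_C = (10 + 4·11 + 12)/6 = 66/6 = 11
te_D = (7 + 4·9 + 17)/6 = 60/6 = 10
te_E = (8 + 4·10 + 18)/6 = 66/6 = 11
te_F = (9 + 4·12 + 27)/6 = 84/6 = 14
te_G = (5 + 4·11 + 17)/6 = 66/6 = 11
te_H = (12 + 4·13 + 14)/6 = 78/6 = 13
te_I = (9 + 4·11 + 13)/6 = 66/6 = 11
te_J = (2 + 4·4 + 6)/6 = 24/6 = 4

Forward pass:
ES_A = 0; EF_A = 5
ES_B = 0; EF_B = 6
ES_C = 6; EF_C = 6+11 = 17
ES_D = max(EF_A=5, EF_B=6) = 6; EF_D = 6+10 = 16
ES_E = 17; EF_E = 17+11 = 28
ES_F = 5; EF_F = 5+14 = 19
ES_G = max(EF_A=5, EF_B=6) = 6; EF_G = 6+11 = 17
ES_H = 28; EF_H = 28+13 = 41
ES_I = 6; EF_I = 6+11 = 17
ES_J = max(EF_A=5, EF_D=16, EF_F=19, EF_G=17, EF_H=41, EF_I=17) = 41; EF_J = 41+4 = 45
Expected project duration μ = 45 days. Critical path: B → C → E → H → J.

45 days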